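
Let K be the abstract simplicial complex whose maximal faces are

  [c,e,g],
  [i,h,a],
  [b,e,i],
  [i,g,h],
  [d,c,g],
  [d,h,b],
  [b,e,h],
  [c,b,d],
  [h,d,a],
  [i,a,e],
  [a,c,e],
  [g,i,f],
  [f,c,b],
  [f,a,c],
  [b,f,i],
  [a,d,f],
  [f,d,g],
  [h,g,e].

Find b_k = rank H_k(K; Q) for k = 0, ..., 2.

We work with the vertex ordering a < b < c < d < e < f < g < h < i. The simplices of K, each written with vertices in increasing order, are:

  0-simplices (9): a, b, c, d, e, f, g, h, i
  1-simplices (27): ac, ad, ae, af, ah, ai, bc, bd, be, bf, bh, bi, cd, ce, cf, cg, df, dg, dh, eg, eh, ei, fg, fi, gh, gi, hi
  2-simplices (18): ace, acf, adf, adh, aei, ahi, bcd, bcf, bdh, beh, bei, bfi, cdg, ceg, dfg, egh, fgi, ghi

giving chain groups C_0 ≅ Z^9, C_1 ≅ Z^27, C_2 ≅ Z^18.

∂_1: C_1 → C_0 maps an edge to its endpoints' difference, ∂[p,q] = q − p.
The 9×27 boundary matrix has rank 8 and Smith normal form diag(1,1,1,1,1,1,1,1).

The boundary map ∂_2: C_2 → C_1 acts by ∂[p,q,r] = [q,r] − [p,r] + [p,q]. For instance
  ∂bcd = cd − bd + bc,
  ∂acf = cf − af + ac.
As a 27×18 matrix over Z this has rank 18, with invariant factors (1,1,1,1,1,1,1,1,1,1,1,1,1,1,1,1,1,2).

Reading off H_k = ker ∂_k / im ∂_{k+1}:

  H_0: rank C_0 − rank ∂_1 = 9 − 8 = 1, and the invariant factors of ∂_1 are all 1, so H_0 ≅ Z.
  H_1: rank ker ∂_1 − rank ∂_2 = (27 − 8) − 18 = 1, and ∂_2 has invariant factor 2 > 1, so H_1 ≅ Z ⊕ Z/2.
  H_2: rank ker ∂_2 − rank ∂_3 = (18 − 18) − 0 = 0, and there is no ∂_3, so H_2 ≅ 0.

Hence the Betti numbers are b_0 = 1, b_1 = 1, b_2 = 0.

b_0 = 1, b_1 = 1, b_2 = 0.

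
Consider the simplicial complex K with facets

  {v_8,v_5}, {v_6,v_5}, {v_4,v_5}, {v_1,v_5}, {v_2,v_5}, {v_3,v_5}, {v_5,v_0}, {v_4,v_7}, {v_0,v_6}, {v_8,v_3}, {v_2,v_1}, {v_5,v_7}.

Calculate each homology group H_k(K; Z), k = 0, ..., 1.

H_0 ≅ Z,  H_1 ≅ Z^4.

Order the vertices as v_0 < v_1 < v_2 < v_3 < v_4 < v_5 < v_6 < v_7 < v_8. Listing each simplex with vertices in this order, K has dimension 1 with simplices:

  0-simplices (9): [v_0], [v_1], [v_2], [v_3], [v_4], [v_5], [v_6], [v_7], [v_8]
  1-simplices (12): [v_0,v_5], [v_0,v_6], [v_1,v_2], [v_1,v_5], [v_2,v_5], [v_3,v_5], [v_3,v_8], [v_4,v_5], [v_4,v_7], [v_5,v_6], [v_5,v_7], [v_5,v_8]

giving chain groups C_0 ≅ Z^9, C_1 ≅ Z^12.

∂_1: C_1 → C_0 is given by ∂[p,q] = [q] − [p].
As a 9×12 matrix over Z this has rank 8, with invariant factors (1,1,1,1,1,1,1,1).

From H_k ≅ ker(∂_k) / im(∂_{k+1}) we obtain:

  H_0: rank C_0 − rank ∂_1 = 9 − 8 = 1, and the invariant factors of ∂_1 are all 1, so H_0 ≅ Z.
  H_1: rank ker ∂_1 − rank ∂_2 = (12 − 8) − 0 = 4, and there is no ∂_2, so H_1 ≅ Z^4.

As a check, the Euler characteristic is 9 − 12 = -3, which agrees with 1 − 4 = -3.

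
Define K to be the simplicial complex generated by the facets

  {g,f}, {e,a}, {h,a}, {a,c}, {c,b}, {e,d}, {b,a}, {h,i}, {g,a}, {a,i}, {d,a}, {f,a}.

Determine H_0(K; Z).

Order the vertices as a < b < c < d < e < f < g < h < i. Listing each simplex with vertices in this order, K has dimension 1 with simplices:

  0-simplices (9): a, b, c, d, e, f, g, h, i
  1-simplices (12): ab, ac, ad, ae, af, ag, ah, ai, bc, de, fg, hi

so the chain groups are C_0 ≅ Z^9, C_1 ≅ Z^12.

The boundary map ∂_1: C_1 → C_0 maps an edge to its endpoints' difference, ∂[p,q] = q − p.
The resulting 9×12 matrix has rank 8, and its Smith normal form has invariant factors (1,1,1,1,1,1,1,1).

Now H_k = ker ∂_k / im ∂_{k+1}, so:

  H_0: rank C_0 − rank ∂_1 = 9 − 8 = 1, and the invariant factors of ∂_1 are all 1, so H_0 = Z.

(K is a triangulation of a wedge of 4 circles.)

H_0 = Z.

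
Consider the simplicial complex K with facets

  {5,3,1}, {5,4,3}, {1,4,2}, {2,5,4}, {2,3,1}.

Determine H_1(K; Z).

H_1 ≅ Z.

Take the total order 1 < 2 < 3 < 4 < 5 on the vertex set. Then K (dimension 2) consists of the simplices:

  0-simplices (5): [1], [2], [3], [4], [5]
  1-simplices (10): [1,2], [1,3], [1,4], [1,5], [2,3], [2,4], [2,5], [3,4], [3,5], [4,5]
  2-simplices (5): [1,2,3], [1,2,4], [1,3,5], [2,4,5], [3,4,5]

Hence C_0 ≅ Z^5, C_1 ≅ Z^10, C_2 ≅ Z^5.

Boundary ∂_1: C_1 → C_0 maps an edge to its endpoints' difference, ∂[p,q] = q − p.
The resulting 5×10 matrix has rank 4, and its Smith normal form has invariant factors (1,1,1,1).

The boundary map ∂_2: C_2 → C_1 maps a triangle to the signed sum of its edges. For instance
  ∂[3,4,5] = [4,5] − [3,5] + [3,4],
  ∂[1,3,5] = [3,5] − [1,5] + [1,3].
The 10×5 boundary matrix has rank 5 and Smith normal form diag(1,1,1,1,1).

Computing H_k = (kernel of ∂_k) / (image of ∂_{k+1}):

  H_1: rank ker ∂_1 − rank ∂_2 = (10 − 4) − 5 = 1, and the invariant factors of ∂_2 are all 1, so H_1 = Z.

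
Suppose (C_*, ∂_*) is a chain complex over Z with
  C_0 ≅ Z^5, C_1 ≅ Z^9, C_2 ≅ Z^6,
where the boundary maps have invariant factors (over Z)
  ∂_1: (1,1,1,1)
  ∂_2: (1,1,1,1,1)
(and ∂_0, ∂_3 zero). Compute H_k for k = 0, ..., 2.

H_0: b_0 = 5 − 0 − 4 = 1; torsion from ∂_1 factors > 1: none. So H_0 = Z.
H_1: b_1 = 9 − 4 − 5 = 0; torsion from ∂_2 factors > 1: none. So H_1 = 0.
H_2: b_2 = 6 − 5 − 0 = 1; torsion from ∂_3 factors > 1: none. So H_2 = Z.

H_0 = Z,  H_1 = 0,  H_2 = Z.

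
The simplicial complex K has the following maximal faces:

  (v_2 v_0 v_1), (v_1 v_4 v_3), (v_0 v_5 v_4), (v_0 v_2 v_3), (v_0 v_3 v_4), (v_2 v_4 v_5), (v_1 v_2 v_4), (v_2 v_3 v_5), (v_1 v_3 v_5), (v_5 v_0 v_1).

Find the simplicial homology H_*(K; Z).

We work with the vertex ordering v_0 < v_1 < v_2 < v_3 < v_4 < v_5. The simplices of K, each written with vertices in increasing order, are:

  0-simplices (6): [v_0], [v_1], [v_2], [v_3], [v_4], [v_5]
  1-simplices (15): (15 of them)
  2-simplices (10): [v_0,v_1,v_2], [v_0,v_1,v_5], [v_0,v_2,v_3], [v_0,v_3,v_4], [v_0,v_4,v_5], [v_1,v_2,v_4], [v_1,v_3,v_4], [v_1,v_3,v_5], [v_2,v_3,v_5], [v_2,v_4,v_5]

giving chain groups C_0 ≅ Z^6, C_1 ≅ Z^15, C_2 ≅ Z^10.

Boundary ∂_1: C_1 → C_0 maps an edge to its endpoints' difference, ∂[p,q] = q − p.
The resulting 6×15 matrix has rank 5, and its Smith normal form has invariant factors (1,1,1,1,1).

∂_2: C_2 → C_1 maps a triangle to the signed sum of its edges. For instance
  ∂[v_1,v_3,v_5] = [v_3,v_5] − [v_1,v_5] + [v_1,v_3],
  ∂[v_0,v_3,v_4] = [v_3,v_4] − [v_0,v_4] + [v_0,v_3].
The resulting 15×10 matrix has rank 10, and its Smith normal form has invariant factors (1,1,1,1,1,1,1,1,1,2).

From H_k ≅ ker(∂_k) / im(∂_{k+1}) we obtain:

  H_0: rank C_0 − rank ∂_1 = 6 − 5 = 1, and the invariant factors of ∂_1 are all 1, so H_0 ≅ Z.
  H_1: rank ker ∂_1 − rank ∂_2 = (15 − 5) − 10 = 0, and ∂_2 has invariant factor 2 > 1, so H_1 ≅ Z_2.
  H_2: rank ker ∂_2 − rank ∂_3 = (10 − 10) − 0 = 0, and there is no ∂_3, so H_2 ≅ 0.

As a check, the Euler characteristic is 6 − 15 + 10 = 1, which agrees with 1 − 0 + 0 = 1.

H_0 = Z,  H_1 = Z_2,  H_2 = 0.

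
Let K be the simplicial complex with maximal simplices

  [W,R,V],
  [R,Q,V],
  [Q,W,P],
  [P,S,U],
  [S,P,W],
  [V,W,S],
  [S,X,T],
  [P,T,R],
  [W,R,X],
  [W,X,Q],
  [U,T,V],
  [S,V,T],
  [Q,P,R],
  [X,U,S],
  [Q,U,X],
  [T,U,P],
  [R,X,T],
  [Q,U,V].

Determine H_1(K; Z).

Fix the vertex order P < Q < R < S < T < U < V < W < X and write every simplex with vertices in increasing order. Then dim K = 2 and the simplices of K are:

  0-simplices (9): P, Q, R, S, T, U, V, W, X
  1-simplices (27): PQ, PR, PS, PT, PU, PW, QR, QU, QV, QW, QX, RT, RV, RW, RX, ST, SU, SV, SW, SX, TU, TV, TX, UV, UX, VW, WX
  2-simplices (18): PQR, PQW, PRT, PSU, PSW, PTU, QRV, QUV, QUX, QWX, RTX, RVW, RWX, STV, STX, SUX, SVW, TUV

Hence C_0 ≅ Z^9, C_1 ≅ Z^27, C_2 ≅ Z^18.

The boundary map ∂_1: C_1 → C_0 is given by ∂[p,q] = [q] − [p]. For instance
  ∂QW = W − Q.
The resulting 9×27 matrix has rank 8, and its Smith normal form has invariant factors (1,1,1,1,1,1,1,1).

Boundary ∂_2: C_2 → C_1 maps a triangle to the signed sum of its edges. For instance
  ∂SVW = VW − SW + SV,
  ∂QUV = UV − QV + QU.
The resulting 27×18 matrix has rank 18, and its Smith normal form has invariant factors (1,1,1,1,1,1,1,1,1,1,1,1,1,1,1,1,1,2).

Now H_k = ker ∂_k / im ∂_{k+1}, so:

  H_1: rank ker ∂_1 − rank ∂_2 = (27 − 8) − 18 = 1, and ∂_2 has invariant factor 2 > 1, so H_1 = Z ⊕ Z/2.

(K is a triangulation of the Klein bottle.)

H_1 ≅ Z ⊕ Z/2.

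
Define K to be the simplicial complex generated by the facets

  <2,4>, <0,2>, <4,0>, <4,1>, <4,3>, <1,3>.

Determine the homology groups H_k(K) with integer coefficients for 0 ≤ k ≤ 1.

H_0 ≅ Z,  H_1 ≅ Z^2.

Take the total order 0 < 1 < 2 < 3 < 4 on the vertex set. Then K (dimension 1) consists of the simplices:

  0-simplices (5): [0], [1], [2], [3], [4]
  1-simplices (6): [0,2], [0,4], [1,3], [1,4], [2,4], [3,4]

Hence C_0 ≅ Z^5, C_1 ≅ Z^6.

∂_1: C_1 → C_0 sends each edge [p,q] (with p < q) to q − p. For instance
  ∂[2,4] = [4] − [2].
As a 5×6 matrix over Z this has rank 4, with invariant factors (1,1,1,1).

From H_k ≅ ker(∂_k) / im(∂_{k+1}) we obtain:

  H_0: rank C_0 − rank ∂_1 = 5 − 4 = 1, and the invariant factors of ∂_1 are all 1, so H_0 = Z.
  H_1: rank ker ∂_1 − rank ∂_2 = (6 − 4) − 0 = 2, and there is no ∂_2, so H_1 = Z^2.

As a check, the Euler characteristic is 5 − 6 = -1, which agrees with 1 − 2 = -1.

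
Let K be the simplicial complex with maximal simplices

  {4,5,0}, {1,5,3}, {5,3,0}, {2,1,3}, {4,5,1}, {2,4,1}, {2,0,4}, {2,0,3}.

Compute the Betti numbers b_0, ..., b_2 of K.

b_0 = 1, b_1 = 0, b_2 = 1.

Take the total order 0 < 1 < 2 < 3 < 4 < 5 on the vertex set. Then K (dimension 2) consists of the simplices:

  0-simplices (6): [0], [1], [2], [3], [4], [5]
  1-simplices (12): [0,2], [0,3], [0,4], [0,5], [1,2], [1,3], [1,4], [1,5], [2,3], [2,4], [3,5], [4,5]
  2-simplices (8): [0,2,3], [0,2,4], [0,3,5], [0,4,5], [1,2,3], [1,2,4], [1,3,5], [1,4,5]

so the chain groups are C_0 ≅ Z^6, C_1 ≅ Z^12, C_2 ≅ Z^8.

Boundary ∂_1: C_1 → C_0 sends each edge [p,q] (with p < q) to q − p. For instance
  ∂[0,4] = [4] − [0].
As a 6×12 matrix over Z this has rank 5, with invariant factors (1,1,1,1,1).

∂_2: C_2 → C_1 maps a triangle to the signed sum of its edges. For instance
  ∂[0,2,4] = [2,4] − [0,4] + [0,2],
  ∂[1,3,5] = [3,5] − [1,5] + [1,3].
As a 12×8 matrix over Z this has rank 7, with invariant factors (1,1,1,1,1,1,1).

Computing H_k = (kernel of ∂_k) / (image of ∂_{k+1}):

  H_0: rank C_0 − rank ∂_1 = 6 − 5 = 1, and the invariant factors of ∂_1 are all 1, so H_0 ≅ Z.
  H_1: rank ker ∂_1 − rank ∂_2 = (12 − 5) − 7 = 0, and the invariant factors of ∂_2 are all 1, so H_1 ≅ 0.
  H_2: rank ker ∂_2 − rank ∂_3 = (8 − 7) − 0 = 1, and there is no ∂_3, so H_2 ≅ Z.

(K is a triangulation of the 2-sphere S^2.)

Hence the Betti numbers are b_0 = 1, b_1 = 0, b_2 = 1.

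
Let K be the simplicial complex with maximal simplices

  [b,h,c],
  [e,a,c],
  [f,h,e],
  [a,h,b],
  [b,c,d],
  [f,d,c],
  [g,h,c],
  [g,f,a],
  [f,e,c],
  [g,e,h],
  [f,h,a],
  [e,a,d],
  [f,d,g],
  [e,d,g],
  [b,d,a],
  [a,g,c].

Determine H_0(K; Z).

Order the vertices as a < b < c < d < e < f < g < h. Listing each simplex with vertices in this order, K has dimension 2 with simplices:

  0-simplices (8): a, b, c, d, e, f, g, h
  1-simplices (24): ab, ac, ad, ae, af, ag, ah, bc, bd, bh, cd, ce, cf, cg, ch, de, df, dg, ef, eg, eh, fg, fh, gh
  2-simplices (16): abd, abh, ace, acg, ade, afg, afh, bcd, bch, cdf, cef, cgh, deg, dfg, efh, egh

giving chain groups C_0 ≅ Z^8, C_1 ≅ Z^24, C_2 ≅ Z^16.

∂_1: C_1 → C_0 sends each edge [p,q] (with p < q) to q − p. For instance
  ∂ag = g − a.
The 8×24 boundary matrix has rank 7 and Smith normal form diag(1,1,1,1,1,1,1).

Boundary ∂_2: C_2 → C_1 acts by ∂[p,q,r] = [q,r] − [p,r] + [p,q]. For instance
  ∂cef = ef − cf + ce,
  ∂abh = bh − ah + ab.
The 24×16 boundary matrix has rank 15 and Smith normal form diag(1,1,1,1,1,1,1,1,1,1,1,1,1,1,1).

From H_k ≅ ker(∂_k) / im(∂_{k+1}) we obtain:

  H_0: rank C_0 − rank ∂_1 = 8 − 7 = 1, and the invariant factors of ∂_1 are all 1, so H_0 = Z.

(K is a triangulation of the torus T^2.)

H_0 ≅ Z.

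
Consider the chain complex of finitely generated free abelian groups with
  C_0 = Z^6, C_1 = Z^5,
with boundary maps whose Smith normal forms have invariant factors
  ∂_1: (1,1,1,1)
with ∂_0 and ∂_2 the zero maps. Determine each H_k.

H_0: b_0 = 6 − 0 − 4 = 2; torsion from ∂_1 factors > 1: none. So H_0 ≅ Z^2.
H_1: b_1 = 5 − 4 − 0 = 1; torsion from ∂_2 factors > 1: none. So H_1 ≅ Z.

H_0 ≅ Z^2,  H_1 ≅ Z.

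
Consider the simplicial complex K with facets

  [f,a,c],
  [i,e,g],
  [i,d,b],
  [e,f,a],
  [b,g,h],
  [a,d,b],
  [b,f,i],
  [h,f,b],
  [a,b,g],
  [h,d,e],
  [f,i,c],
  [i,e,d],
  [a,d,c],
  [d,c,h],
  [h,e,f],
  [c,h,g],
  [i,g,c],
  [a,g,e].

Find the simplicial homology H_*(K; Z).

K has 9 vertices, 27 edges, 18 triangles.
rank ∂_0 = 0, rank ∂_1 = 8 ⇒ b_0 = 9 − 0 − 8 = 1; all invariant factors of ∂_1 are 1 so no torsion. So H_0 = Z.
rank ∂_1 = 8, rank ∂_2 = 17 ⇒ b_1 = 27 − 8 − 17 = 2; all invariant factors of ∂_2 are 1 so no torsion. So H_1 = Z^2.
rank ∂_2 = 17, rank ∂_3 = 0 ⇒ b_2 = 18 − 17 − 0 = 1. So H_2 = Z.

H_0 = Z,  H_1 = Z^2,  H_2 = Z.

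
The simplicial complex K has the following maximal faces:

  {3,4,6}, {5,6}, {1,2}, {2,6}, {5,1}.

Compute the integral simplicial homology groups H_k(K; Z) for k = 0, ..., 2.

H_0 ≅ Z,  H_1 ≅ Z,  H_2 = 0.

K has 6 vertices, 7 edges, 1 triangle.
rank ∂_0 = 0, rank ∂_1 = 5 ⇒ b_0 = 6 − 0 − 5 = 1; all invariant factors of ∂_1 are 1 so no torsion. So H_0 ≅ Z.
rank ∂_1 = 5, rank ∂_2 = 1 ⇒ b_1 = 7 − 5 − 1 = 1; all invariant factors of ∂_2 are 1 so no torsion. So H_1 ≅ Z.
rank ∂_2 = 1, rank ∂_3 = 0 ⇒ b_2 = 1 − 1 − 0 = 0. So H_2 ≅ 0.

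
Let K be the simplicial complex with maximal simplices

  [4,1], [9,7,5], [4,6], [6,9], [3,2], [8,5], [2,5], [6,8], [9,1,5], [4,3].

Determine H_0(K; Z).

Fix the vertex order 1 < 2 < 3 < 4 < 5 < 6 < 7 < 8 < 9 and write every simplex with vertices in increasing order. Then dim K = 2 and the simplices of K are:

  0-simplices (9): [1], [2], [3], [4], [5], [6], [7], [8], [9]
  1-simplices (13): [1,4], [1,5], [1,9], [2,3], [2,5], [3,4], [4,6], [5,7], [5,8], [5,9], [6,8], [6,9], [7,9]
  2-simplices (2): [1,5,9], [5,7,9]

Hence C_0 ≅ Z^9, C_1 ≅ Z^13, C_2 ≅ Z^2.

The boundary map ∂_1: C_1 → C_0 is given by ∂[p,q] = [q] − [p].
The resulting 9×13 matrix has rank 8, and its Smith normal form has invariant factors (1,1,1,1,1,1,1,1).

∂_2: C_2 → C_1 sends each 2-simplex [p,q,r] to [q,r] − [p,r] + [p,q]. For instance
  ∂[1,5,9] = [5,9] − [1,9] + [1,5],
  ∂[5,7,9] = [7,9] − [5,9] + [5,7].
The resulting 13×2 matrix has rank 2, and its Smith normal form has invariant factors (1,1).

Computing H_k = (kernel of ∂_k) / (image of ∂_{k+1}):

  H_0: rank C_0 − rank ∂_1 = 9 − 8 = 1, and the invariant factors of ∂_1 are all 1, so H_0 = Z.

H_0 = Z.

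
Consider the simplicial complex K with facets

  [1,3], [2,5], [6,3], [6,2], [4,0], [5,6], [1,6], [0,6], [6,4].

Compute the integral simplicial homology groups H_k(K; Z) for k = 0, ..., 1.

H_0 ≅ Z,  H_1 ≅ Z^3.

K has 7 vertices, 9 edges.
rank ∂_0 = 0, rank ∂_1 = 6 ⇒ b_0 = 7 − 0 − 6 = 1; all invariant factors of ∂_1 are 1 so no torsion. So H_0 = Z.
rank ∂_1 = 6, rank ∂_2 = 0 ⇒ b_1 = 9 − 6 − 0 = 3. So H_1 = Z^3.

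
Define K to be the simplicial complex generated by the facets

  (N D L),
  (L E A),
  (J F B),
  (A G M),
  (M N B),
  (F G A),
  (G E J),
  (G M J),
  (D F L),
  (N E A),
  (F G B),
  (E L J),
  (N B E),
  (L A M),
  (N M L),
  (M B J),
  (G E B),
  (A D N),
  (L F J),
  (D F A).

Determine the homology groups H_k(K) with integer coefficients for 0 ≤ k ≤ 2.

K has 10 vertices, 30 edges, 20 triangles.
rank ∂_0 = 0, rank ∂_1 = 9 ⇒ b_0 = 10 − 0 − 9 = 1; all invariant factors of ∂_1 are 1 so no torsion. So H_0 = Z.
rank ∂_1 = 9, rank ∂_2 = 20 ⇒ b_1 = 30 − 9 − 20 = 1; ∂_2 has invariant factor(s) [2] giving torsion. So H_1 = Z ⊕ Z/2.
rank ∂_2 = 20, rank ∂_3 = 0 ⇒ b_2 = 20 − 20 − 0 = 0. So H_2 = 0.

H_0 = Z,  H_1 = Z ⊕ Z/2,  H_2 = 0.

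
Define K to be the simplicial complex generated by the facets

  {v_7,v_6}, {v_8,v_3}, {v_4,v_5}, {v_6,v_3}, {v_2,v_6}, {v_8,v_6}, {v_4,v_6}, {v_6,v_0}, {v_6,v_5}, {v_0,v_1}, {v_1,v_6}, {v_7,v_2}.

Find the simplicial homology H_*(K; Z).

H_0 = Z,  H_1 = Z^4.

We work with the vertex ordering v_0 < v_1 < v_2 < v_3 < v_4 < v_5 < v_6 < v_7 < v_8. The simplices of K, each written with vertices in increasing order, are:

  0-simplices (9): [v_0], [v_1], [v_2], [v_3], [v_4], [v_5], [v_6], [v_7], [v_8]
  1-simplices (12): [v_0,v_1], [v_0,v_6], [v_1,v_6], [v_2,v_6], [v_2,v_7], [v_3,v_6], [v_3,v_8], [v_4,v_5], [v_4,v_6], [v_5,v_6], [v_6,v_7], [v_6,v_8]

giving chain groups C_0 ≅ Z^9, C_1 ≅ Z^12.

∂_1: C_1 → C_0 is given by ∂[p,q] = [q] − [p]. For instance
  ∂[v_3,v_8] = [v_8] − [v_3].
The resulting 9×12 matrix has rank 8, and its Smith normal form has invariant factors (1,1,1,1,1,1,1,1).

From H_k ≅ ker(∂_k) / im(∂_{k+1}) we obtain:

  H_0: rank C_0 − rank ∂_1 = 9 − 8 = 1, and the invariant factors of ∂_1 are all 1, so H_0 = Z.
  H_1: rank ker ∂_1 − rank ∂_2 = (12 − 8) − 0 = 4, and there is no ∂_2, so H_1 = Z^4.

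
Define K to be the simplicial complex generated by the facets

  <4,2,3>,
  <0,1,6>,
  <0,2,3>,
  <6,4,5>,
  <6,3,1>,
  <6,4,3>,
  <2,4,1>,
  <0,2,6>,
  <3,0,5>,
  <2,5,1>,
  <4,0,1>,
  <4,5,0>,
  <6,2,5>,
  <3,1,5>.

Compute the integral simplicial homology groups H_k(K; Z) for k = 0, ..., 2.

Take the total order 0 < 1 < 2 < 3 < 4 < 5 < 6 on the vertex set. Then K (dimension 2) consists of the simplices:

  0-simplices (7): [0], [1], [2], [3], [4], [5], [6]
  1-simplices (21): [0,1], [0,2], [0,3], [0,4], [0,5], [0,6], [1,2], [1,3], [1,4], [1,5], [1,6], [2,3], [2,4], [2,5], [2,6], [3,4], [3,5], [3,6], [4,5], [4,6], [5,6]
  2-simplices (14): [0,1,4], [0,1,6], [0,2,3], [0,2,6], [0,3,5], [0,4,5], [1,2,4], [1,2,5], [1,3,5], [1,3,6], [2,3,4], [2,5,6], [3,4,6], [4,5,6]

giving chain groups C_0 ≅ Z^7, C_1 ≅ Z^21, C_2 ≅ Z^14.

Boundary ∂_1: C_1 → C_0 is given by ∂[p,q] = [q] − [p]. For instance
  ∂[0,2] = [2] − [0].
As a 7×21 matrix over Z this has rank 6, with invariant factors (1,1,1,1,1,1).

Boundary ∂_2: C_2 → C_1 acts by ∂[p,q,r] = [q,r] − [p,r] + [p,q]. For instance
  ∂[1,2,5] = [2,5] − [1,5] + [1,2],
  ∂[0,1,6] = [1,6] − [0,6] + [0,1].
As a 21×14 matrix over Z this has rank 13, with invariant factors (1,1,1,1,1,1,1,1,1,1,1,1,1).

From H_k ≅ ker(∂_k) / im(∂_{k+1}) we obtain:

  H_0: rank C_0 − rank ∂_1 = 7 − 6 = 1, and the invariant factors of ∂_1 are all 1, so H_0 ≅ Z.
  H_1: rank ker ∂_1 − rank ∂_2 = (21 − 6) − 13 = 2, and the invariant factors of ∂_2 are all 1, so H_1 ≅ Z^2.
  H_2: rank ker ∂_2 − rank ∂_3 = (14 − 13) − 0 = 1, and there is no ∂_3, so H_2 ≅ Z.

As a check, the Euler characteristic is 7 − 21 + 14 = 0, which agrees with 1 − 2 + 1 = 0.

H_0 = Z,  H_1 = Z^2,  H_2 = Z.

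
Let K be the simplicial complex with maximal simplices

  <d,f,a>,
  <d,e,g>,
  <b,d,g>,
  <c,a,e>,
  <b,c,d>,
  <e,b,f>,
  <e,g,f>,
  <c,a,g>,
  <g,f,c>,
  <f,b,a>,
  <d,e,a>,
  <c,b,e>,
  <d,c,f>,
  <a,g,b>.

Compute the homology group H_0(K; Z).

K has 7 vertices, 21 edges, 14 triangles.
rank ∂_0 = 0, rank ∂_1 = 6 ⇒ b_0 = 7 − 0 − 6 = 1; all invariant factors of ∂_1 are 1 so no torsion. So H_0 = Z.

H_0 = Z.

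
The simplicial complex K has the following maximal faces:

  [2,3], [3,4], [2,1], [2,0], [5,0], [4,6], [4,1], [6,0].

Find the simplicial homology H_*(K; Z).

H_0 = Z,  H_1 = Z^2.

K has 7 vertices, 8 edges.
rank ∂_0 = 0, rank ∂_1 = 6 ⇒ b_0 = 7 − 0 − 6 = 1; all invariant factors of ∂_1 are 1 so no torsion. So H_0 ≅ Z.
rank ∂_1 = 6, rank ∂_2 = 0 ⇒ b_1 = 8 − 6 − 0 = 2. So H_1 ≅ Z^2.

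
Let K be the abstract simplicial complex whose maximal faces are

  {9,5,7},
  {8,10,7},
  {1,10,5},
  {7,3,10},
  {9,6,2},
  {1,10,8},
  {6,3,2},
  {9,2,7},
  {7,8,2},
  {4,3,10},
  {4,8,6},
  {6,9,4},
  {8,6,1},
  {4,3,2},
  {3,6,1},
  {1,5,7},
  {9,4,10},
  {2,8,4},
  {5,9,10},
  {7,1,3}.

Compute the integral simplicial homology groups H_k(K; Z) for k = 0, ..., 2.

K has 10 vertices, 30 edges, 20 triangles.
rank ∂_0 = 0, rank ∂_1 = 9 ⇒ b_0 = 10 − 0 − 9 = 1; all invariant factors of ∂_1 are 1 so no torsion. So H_0 ≅ Z.
rank ∂_1 = 9, rank ∂_2 = 20 ⇒ b_1 = 30 − 9 − 20 = 1; ∂_2 has invariant factor(s) [2] giving torsion. So H_1 ≅ Z ⊕ Z_2.
rank ∂_2 = 20, rank ∂_3 = 0 ⇒ b_2 = 20 − 20 − 0 = 0. So H_2 ≅ 0.

H_0 ≅ Z,  H_1 ≅ Z ⊕ Z_2,  H_2 = 0.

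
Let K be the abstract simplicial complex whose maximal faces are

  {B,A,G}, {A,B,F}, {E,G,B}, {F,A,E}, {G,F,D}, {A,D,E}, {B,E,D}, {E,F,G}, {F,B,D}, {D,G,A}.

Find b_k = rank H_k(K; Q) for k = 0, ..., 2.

Take the total order A < B < D < E < F < G on the vertex set. Then K (dimension 2) consists of the simplices:

  0-simplices (6): A, B, D, E, F, G
  1-simplices (15): AB, AD, AE, AF, AG, BD, BE, BF, BG, DE, DF, DG, EF, EG, FG
  2-simplices (10): ABF, ABG, ADE, ADG, AEF, BDE, BDF, BEG, DFG, EFG

so the chain groups are C_0 ≅ Z^6, C_1 ≅ Z^15, C_2 ≅ Z^10.

The boundary map ∂_1: C_1 → C_0 maps an edge to its endpoints' difference, ∂[p,q] = q − p. For instance
  ∂AF = F − A.
The 6×15 boundary matrix has rank 5 and Smith normal form diag(1,1,1,1,1).

Boundary ∂_2: C_2 → C_1 maps a triangle to the signed sum of its edges. For instance
  ∂ABF = BF − AF + AB,
  ∂EFG = FG − EG + EF.
The resulting 15×10 matrix has rank 10, and its Smith normal form has invariant factors (1,1,1,1,1,1,1,1,1,2).

Now H_k = ker ∂_k / im ∂_{k+1}, so:

  H_0: rank C_0 − rank ∂_1 = 6 − 5 = 1, and the invariant factors of ∂_1 are all 1, so H_0 ≅ Z.
  H_1: rank ker ∂_1 − rank ∂_2 = (15 − 5) − 10 = 0, and ∂_2 has invariant factor 2 > 1, so H_1 ≅ Z/2.
  H_2: rank ker ∂_2 − rank ∂_3 = (10 − 10) − 0 = 0, and there is no ∂_3, so H_2 ≅ 0.

(K is a triangulation of the real projective plane RP^2.)

Hence the Betti numbers are b_0 = 1, b_1 = 0, b_2 = 0.

b_0 = 1, b_1 = 0, b_2 = 0.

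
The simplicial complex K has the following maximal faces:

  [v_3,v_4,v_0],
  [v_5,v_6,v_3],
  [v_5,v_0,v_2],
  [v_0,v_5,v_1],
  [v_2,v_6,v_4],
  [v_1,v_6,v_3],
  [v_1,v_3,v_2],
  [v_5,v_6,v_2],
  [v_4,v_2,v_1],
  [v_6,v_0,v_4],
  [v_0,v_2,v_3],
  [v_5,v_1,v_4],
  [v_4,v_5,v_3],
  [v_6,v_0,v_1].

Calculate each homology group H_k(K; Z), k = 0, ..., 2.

H_0 ≅ Z,  H_1 ≅ Z^2,  H_2 ≅ Z.

K has 7 vertices, 21 edges, 14 triangles.
rank ∂_0 = 0, rank ∂_1 = 6 ⇒ b_0 = 7 − 0 − 6 = 1; all invariant factors of ∂_1 are 1 so no torsion. So H_0 = Z.
rank ∂_1 = 6, rank ∂_2 = 13 ⇒ b_1 = 21 − 6 − 13 = 2; all invariant factors of ∂_2 are 1 so no torsion. So H_1 = Z^2.
rank ∂_2 = 13, rank ∂_3 = 0 ⇒ b_2 = 14 − 13 − 0 = 1. So H_2 = Z.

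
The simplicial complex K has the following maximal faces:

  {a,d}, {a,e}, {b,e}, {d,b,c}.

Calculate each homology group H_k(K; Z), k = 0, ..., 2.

H_0 = Z,  H_1 = Z,  H_2 = 0.

Fix the vertex order a < b < c < d < e and write every simplex with vertices in increasing order. Then dim K = 2 and the simplices of K are:

  0-simplices (5): a, b, c, d, e
  1-simplices (6): ad, ae, bc, bd, be, cd
  2-simplices (1): bcd

Hence C_0 ≅ Z^5, C_1 ≅ Z^6, C_2 ≅ Z^1.

∂_1: C_1 → C_0 maps an edge to its endpoints' difference, ∂[p,q] = q − p. For instance
  ∂be = e − b.
The 5×6 boundary matrix has rank 4 and Smith normal form diag(1,1,1,1).

The boundary map ∂_2: C_2 → C_1 sends each 2-simplex [p,q,r] to [q,r] − [p,r] + [p,q]. For instance
  ∂bcd = cd − bd + bc.
The 6×1 boundary matrix has rank 1 and Smith normal form diag(1).

From H_k ≅ ker(∂_k) / im(∂_{k+1}) we obtain:

  H_0: rank C_0 − rank ∂_1 = 5 − 4 = 1, and the invariant factors of ∂_1 are all 1, so H_0 = Z.
  H_1: rank ker ∂_1 − rank ∂_2 = (6 − 4) − 1 = 1, and the invariant factors of ∂_2 are all 1, so H_1 = Z.
  H_2: rank ker ∂_2 − rank ∂_3 = (1 − 1) − 0 = 0, and there is no ∂_3, so H_2 = 0.

As a check, the Euler characteristic is 5 − 6 + 1 = 0, which agrees with 1 − 1 + 0 = 0.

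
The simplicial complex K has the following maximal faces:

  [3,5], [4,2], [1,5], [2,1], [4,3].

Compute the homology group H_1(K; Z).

H_1 ≅ Z.

Take the total order 1 < 2 < 3 < 4 < 5 on the vertex set. Then K (dimension 1) consists of the simplices:

  0-simplices (5): [1], [2], [3], [4], [5]
  1-simplices (5): [1,2], [1,5], [2,4], [3,4], [3,5]

Hence C_0 ≅ Z^5, C_1 ≅ Z^5.

∂_1: C_1 → C_0 is given by ∂[p,q] = [q] − [p]. For instance
  ∂[3,5] = [5] − [3].
This gives a 5×5 integer matrix of rank 4; reducing to Smith normal form yields diagonal entries (1,1,1,1).

Computing H_k = (kernel of ∂_k) / (image of ∂_{k+1}):

  H_1: rank ker ∂_1 − rank ∂_2 = (5 − 4) − 0 = 1, and there is no ∂_2, so H_1 = Z.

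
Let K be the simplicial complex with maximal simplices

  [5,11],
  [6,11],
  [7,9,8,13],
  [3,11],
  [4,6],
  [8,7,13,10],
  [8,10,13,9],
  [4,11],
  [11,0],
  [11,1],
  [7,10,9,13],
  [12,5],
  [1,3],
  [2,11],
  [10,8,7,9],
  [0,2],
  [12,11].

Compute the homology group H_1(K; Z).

H_1 = Z^4.

Fix the vertex order 0 < 1 < 2 < 3 < 4 < 5 < 6 < 7 < 8 < 9 < 10 < 11 < 12 < 13 and write every simplex with vertices in increasing order. Then dim K = 3 and the simplices of K are:

  0-simplices (14): [0], [1], [2], [3], [4], [5], [6], [7], [8], [9], [10], [11], [12], [13]
  1-simplices (22): (22 of them)
  2-simplices (10): [7,8,9], [7,8,10], [7,8,13], [7,9,10], [7,9,13], [7,10,13], [8,9,10], [8,9,13], [8,10,13], [9,10,13]
  3-simplices (5): [7,8,9,10], [7,8,9,13], [7,8,10,13], [7,9,10,13], [8,9,10,13]

so the chain groups are C_0 ≅ Z^14, C_1 ≅ Z^22, C_2 ≅ Z^10, C_3 ≅ Z^5.

Boundary ∂_1: C_1 → C_0 maps an edge to its endpoints' difference, ∂[p,q] = q − p. For instance
  ∂[3,11] = [11] − [3].
As a 14×22 matrix over Z this has rank 12, with invariant factors (1,1,1,1,1,1,1,1,1,1,1,1).

Boundary ∂_2: C_2 → C_1 maps a triangle to the signed sum of its edges. For instance
  ∂[7,8,9] = [8,9] − [7,9] + [7,8],
  ∂[7,8,13] = [8,13] − [7,13] + [7,8].
This gives a 22×10 integer matrix of rank 6; reducing to Smith normal form yields diagonal entries (1,1,1,1,1,1).

Boundary ∂_3: C_3 → C_2 sends each 3-simplex σ to the alternating sum Σ_i (−1)^i (σ with its i-th vertex removed). For instance
  ∂[8,9,10,13] = [9,10,13] − [8,10,13] + [8,9,13] − [8,9,10],
  ∂[7,8,10,13] = [8,10,13] − [7,10,13] + [7,8,13] − [7,8,10].
The resulting 10×5 matrix has rank 4, and its Smith normal form has invariant factors (1,1,1,1).

Now H_k = ker ∂_k / im ∂_{k+1}, so:

  H_1: rank ker ∂_1 − rank ∂_2 = (22 − 12) − 6 = 4, and the invariant factors of ∂_2 are all 1, so H_1 = Z^4.

(K is a triangulation of the disjoint union of a wedge of 4 circles and the 3-sphere S^3.)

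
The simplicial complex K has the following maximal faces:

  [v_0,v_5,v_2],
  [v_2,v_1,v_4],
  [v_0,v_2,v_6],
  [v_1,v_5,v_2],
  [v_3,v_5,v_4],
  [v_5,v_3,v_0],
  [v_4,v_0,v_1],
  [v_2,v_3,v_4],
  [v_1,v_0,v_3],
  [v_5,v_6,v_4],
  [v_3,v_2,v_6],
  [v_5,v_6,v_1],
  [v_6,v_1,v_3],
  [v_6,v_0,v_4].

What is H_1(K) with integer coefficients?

We work with the vertex ordering v_0 < v_1 < v_2 < v_3 < v_4 < v_5 < v_6. The simplices of K, each written with vertices in increasing order, are:

  0-simplices (7): [v_0], [v_1], [v_2], [v_3], [v_4], [v_5], [v_6]
  1-simplices (21): (21 of them)
  2-simplices (14): (14 of them)

so the chain groups are C_0 ≅ Z^7, C_1 ≅ Z^21, C_2 ≅ Z^14.

Boundary ∂_1: C_1 → C_0 maps an edge to its endpoints' difference, ∂[p,q] = q − p.
This gives a 7×21 integer matrix of rank 6; reducing to Smith normal form yields diagonal entries (1,1,1,1,1,1).

Boundary ∂_2: C_2 → C_1 acts by ∂[p,q,r] = [q,r] − [p,r] + [p,q]. For instance
  ∂[v_1,v_2,v_4] = [v_2,v_4] − [v_1,v_4] + [v_1,v_2],
  ∂[v_0,v_2,v_6] = [v_2,v_6] − [v_0,v_6] + [v_0,v_2].
The resulting 21×14 matrix has rank 13, and its Smith normal form has invariant factors (1,1,1,1,1,1,1,1,1,1,1,1,1).

Computing H_k = (kernel of ∂_k) / (image of ∂_{k+1}):

  H_1: rank ker ∂_1 − rank ∂_2 = (21 − 6) − 13 = 2, and the invariant factors of ∂_2 are all 1, so H_1 ≅ Z^2.

H_1 = Z^2.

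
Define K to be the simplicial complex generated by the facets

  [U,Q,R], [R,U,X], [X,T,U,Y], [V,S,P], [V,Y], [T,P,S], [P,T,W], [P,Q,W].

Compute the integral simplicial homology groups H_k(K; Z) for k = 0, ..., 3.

H_0 = Z,  H_1 = Z^2,  H_2 = 0,  H_3 = 0.

K has 10 vertices, 20 edges, 10 triangles, 1 3-simplex.
rank ∂_0 = 0, rank ∂_1 = 9 ⇒ b_0 = 10 − 0 − 9 = 1; all invariant factors of ∂_1 are 1 so no torsion. So H_0 ≅ Z.
rank ∂_1 = 9, rank ∂_2 = 9 ⇒ b_1 = 20 − 9 − 9 = 2; all invariant factors of ∂_2 are 1 so no torsion. So H_1 ≅ Z^2.
rank ∂_2 = 9, rank ∂_3 = 1 ⇒ b_2 = 10 − 9 − 1 = 0; all invariant factors of ∂_3 are 1 so no torsion. So H_2 ≅ 0.
rank ∂_3 = 1, rank ∂_4 = 0 ⇒ b_3 = 1 − 1 − 0 = 0. So H_3 ≅ 0.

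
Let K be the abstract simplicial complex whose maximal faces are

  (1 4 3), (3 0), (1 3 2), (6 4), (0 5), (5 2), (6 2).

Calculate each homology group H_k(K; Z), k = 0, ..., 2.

H_0 = Z,  H_1 = Z^2,  H_2 = 0.

Order the vertices as 0 < 1 < 2 < 3 < 4 < 5 < 6. Listing each simplex with vertices in this order, K has dimension 2 with simplices:

  0-simplices (7): [0], [1], [2], [3], [4], [5], [6]
  1-simplices (10): [0,3], [0,5], [1,2], [1,3], [1,4], [2,3], [2,5], [2,6], [3,4], [4,6]
  2-simplices (2): [1,2,3], [1,3,4]

Hence C_0 ≅ Z^7, C_1 ≅ Z^10, C_2 ≅ Z^2.

∂_1: C_1 → C_0 sends each edge [p,q] (with p < q) to q − p. For instance
  ∂[1,3] = [3] − [1].
This gives a 7×10 integer matrix of rank 6; reducing to Smith normal form yields diagonal entries (1,1,1,1,1,1).

∂_2: C_2 → C_1 maps a triangle to the signed sum of its edges. For instance
  ∂[1,3,4] = [3,4] − [1,4] + [1,3],
  ∂[1,2,3] = [2,3] − [1,3] + [1,2].
The resulting 10×2 matrix has rank 2, and its Smith normal form has invariant factors (1,1).

Computing H_k = (kernel of ∂_k) / (image of ∂_{k+1}):

  H_0: rank C_0 − rank ∂_1 = 7 − 6 = 1, and the invariant factors of ∂_1 are all 1, so H_0 = Z.
  H_1: rank ker ∂_1 − rank ∂_2 = (10 − 6) − 2 = 2, and the invariant factors of ∂_2 are all 1, so H_1 = Z^2.
  H_2: rank ker ∂_2 − rank ∂_3 = (2 − 2) − 0 = 0, and there is no ∂_3, so H_2 = 0.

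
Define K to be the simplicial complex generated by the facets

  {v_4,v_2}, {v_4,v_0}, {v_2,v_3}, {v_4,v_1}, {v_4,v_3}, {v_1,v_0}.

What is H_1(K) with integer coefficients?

Take the total order v_0 < v_1 < v_2 < v_3 < v_4 on the vertex set. Then K (dimension 1) consists of the simplices:

  0-simplices (5): [v_0], [v_1], [v_2], [v_3], [v_4]
  1-simplices (6): [v_0,v_1], [v_0,v_4], [v_1,v_4], [v_2,v_3], [v_2,v_4], [v_3,v_4]

Hence C_0 ≅ Z^5, C_1 ≅ Z^6.

The boundary map ∂_1: C_1 → C_0 maps an edge to its endpoints' difference, ∂[p,q] = q − p. For instance
  ∂[v_3,v_4] = [v_4] − [v_3].
This gives a 5×6 integer matrix of rank 4; reducing to Smith normal form yields diagonal entries (1,1,1,1).

From H_k ≅ ker(∂_k) / im(∂_{k+1}) we obtain:

  H_1: rank ker ∂_1 − rank ∂_2 = (6 − 4) − 0 = 2, and there is no ∂_2, so H_1 = Z^2.

(K is a triangulation of a wedge of 2 circles.)

H_1 ≅ Z^2.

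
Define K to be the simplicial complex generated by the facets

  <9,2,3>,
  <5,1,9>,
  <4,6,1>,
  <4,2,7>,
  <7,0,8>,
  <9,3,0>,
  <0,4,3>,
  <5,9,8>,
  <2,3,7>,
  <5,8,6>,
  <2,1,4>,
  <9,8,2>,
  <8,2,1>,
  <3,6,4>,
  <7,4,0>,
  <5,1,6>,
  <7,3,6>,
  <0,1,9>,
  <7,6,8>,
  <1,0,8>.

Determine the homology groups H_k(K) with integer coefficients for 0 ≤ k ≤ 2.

H_0 ≅ Z,  H_1 ≅ Z × Z/2,  H_2 = 0.

Fix the vertex order 0 < 1 < 2 < 3 < 4 < 5 < 6 < 7 < 8 < 9 and write every simplex with vertices in increasing order. Then dim K = 2 and the simplices of K are:

  0-simplices (10): [0], [1], [2], [3], [4], [5], [6], [7], [8], [9]
  1-simplices (30): (30 of them)
  2-simplices (20): (20 of them)

Hence C_0 ≅ Z^10, C_1 ≅ Z^30, C_2 ≅ Z^20.

Boundary ∂_1: C_1 → C_0 is given by ∂[p,q] = [q] − [p].
This gives a 10×30 integer matrix of rank 9; reducing to Smith normal form yields diagonal entries (1,1,1,1,1,1,1,1,1).

∂_2: C_2 → C_1 maps a triangle to the signed sum of its edges. For instance
  ∂[1,2,4] = [2,4] − [1,4] + [1,2],
  ∂[1,5,9] = [5,9] − [1,9] + [1,5].
As a 30×20 matrix over Z this has rank 20, with invariant factors (1,1,1,1,1,1,1,1,1,1,1,1,1,1,1,1,1,1,1,2).

From H_k ≅ ker(∂_k) / im(∂_{k+1}) we obtain:

  H_0: rank C_0 − rank ∂_1 = 10 − 9 = 1, and the invariant factors of ∂_1 are all 1, so H_0 ≅ Z.
  H_1: rank ker ∂_1 − rank ∂_2 = (30 − 9) − 20 = 1, and ∂_2 has invariant factor 2 > 1, so H_1 ≅ Z × Z/2.
  H_2: rank ker ∂_2 − rank ∂_3 = (20 − 20) − 0 = 0, and there is no ∂_3, so H_2 ≅ 0.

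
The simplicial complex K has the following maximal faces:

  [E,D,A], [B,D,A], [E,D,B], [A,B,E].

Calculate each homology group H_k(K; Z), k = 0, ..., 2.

We work with the vertex ordering A < B < D < E. The simplices of K, each written with vertices in increasing order, are:

  0-simplices (4): A, B, D, E
  1-simplices (6): AB, AD, AE, BD, BE, DE
  2-simplices (4): ABD, ABE, ADE, BDE

Hence C_0 ≅ Z^4, C_1 ≅ Z^6, C_2 ≅ Z^4.

Boundary ∂_1: C_1 → C_0 sends each edge [p,q] (with p < q) to q − p.
The 4×6 boundary matrix has rank 3 and Smith normal form diag(1,1,1).

Boundary ∂_2: C_2 → C_1 maps a triangle to the signed sum of its edges. For instance
  ∂ADE = DE − AE + AD,
  ∂ABE = BE − AE + AB.
The resulting 6×4 matrix has rank 3, and its Smith normal form has invariant factors (1,1,1).

Reading off H_k = ker ∂_k / im ∂_{k+1}:

  H_0: rank C_0 − rank ∂_1 = 4 − 3 = 1, and the invariant factors of ∂_1 are all 1, so H_0 = Z.
  H_1: rank ker ∂_1 − rank ∂_2 = (6 − 3) − 3 = 0, and the invariant factors of ∂_2 are all 1, so H_1 = 0.
  H_2: rank ker ∂_2 − rank ∂_3 = (4 − 3) − 0 = 1, and there is no ∂_3, so H_2 = Z.

H_0 = Z,  H_1 = 0,  H_2 = Z.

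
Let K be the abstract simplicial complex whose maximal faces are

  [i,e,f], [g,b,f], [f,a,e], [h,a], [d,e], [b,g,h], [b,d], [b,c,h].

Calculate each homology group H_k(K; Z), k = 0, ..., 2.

H_0 = Z,  H_1 = Z^2,  H_2 = 0.

Fix the vertex order a < b < c < d < e < f < g < h < i and write every simplex with vertices in increasing order. Then dim K = 2 and the simplices of K are:

  0-simplices (9): a, b, c, d, e, f, g, h, i
  1-simplices (15): ae, af, ah, bc, bd, bf, bg, bh, ch, de, ef, ei, fg, fi, gh
  2-simplices (5): aef, bch, bfg, bgh, efi

giving chain groups C_0 ≅ Z^9, C_1 ≅ Z^15, C_2 ≅ Z^5.

Boundary ∂_1: C_1 → C_0 maps an edge to its endpoints' difference, ∂[p,q] = q − p. For instance
  ∂ch = h − c.
The resulting 9×15 matrix has rank 8, and its Smith normal form has invariant factors (1,1,1,1,1,1,1,1).

∂_2: C_2 → C_1 acts by ∂[p,q,r] = [q,r] − [p,r] + [p,q]. For instance
  ∂bfg = fg − bg + bf,
  ∂aef = ef − af + ae.
The resulting 15×5 matrix has rank 5, and its Smith normal form has invariant factors (1,1,1,1,1).

From H_k ≅ ker(∂_k) / im(∂_{k+1}) we obtain:

  H_0: rank C_0 − rank ∂_1 = 9 − 8 = 1, and the invariant factors of ∂_1 are all 1, so H_0 ≅ Z.
  H_1: rank ker ∂_1 − rank ∂_2 = (15 − 8) − 5 = 2, and the invariant factors of ∂_2 are all 1, so H_1 ≅ Z^2.
  H_2: rank ker ∂_2 − rank ∂_3 = (5 − 5) − 0 = 0, and there is no ∂_3, so H_2 ≅ 0.

As a check, the Euler characteristic is 9 − 15 + 5 = -1, which agrees with 1 − 2 + 0 = -1.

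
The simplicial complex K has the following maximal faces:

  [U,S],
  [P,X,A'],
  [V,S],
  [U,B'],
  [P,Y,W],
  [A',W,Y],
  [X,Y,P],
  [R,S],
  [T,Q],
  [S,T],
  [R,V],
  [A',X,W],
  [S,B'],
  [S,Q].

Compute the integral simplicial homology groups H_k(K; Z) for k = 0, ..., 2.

H_0 ≅ Z^2,  H_1 ≅ Z^4,  H_2 = 0.

Fix the vertex order P < Q < R < S < T < U < V < W < X < Y < A' < B' and write every simplex with vertices in increasing order. Then dim K = 2 and the simplices of K are:

  0-simplices (12): [P], [Q], [R], [S], [T], [U], [V], [W], [X], [Y], [A'], [B']
  1-simplices (19): [P,W], [P,X], [P,Y], [P,A'], [Q,S], [Q,T], [R,S], [R,V], [S,T], [S,U], [S,V], [S,B'], [U,B'], [W,X], [W,Y], [W,A'], [X,Y], [X,A'], [Y,A']
  2-simplices (5): [P,W,Y], [P,X,Y], [P,X,A'], [W,X,A'], [W,Y,A']

giving chain groups C_0 ≅ Z^12, C_1 ≅ Z^19, C_2 ≅ Z^5.

∂_1: C_1 → C_0 is given by ∂[p,q] = [q] − [p].
As a 12×19 matrix over Z this has rank 10, with invariant factors (1,1,1,1,1,1,1,1,1,1).

The boundary map ∂_2: C_2 → C_1 acts by ∂[p,q,r] = [q,r] − [p,r] + [p,q]. For instance
  ∂[W,X,A'] = [X,A'] − [W,A'] + [W,X],
  ∂[P,X,A'] = [X,A'] − [P,A'] + [P,X].
The resulting 19×5 matrix has rank 5, and its Smith normal form has invariant factors (1,1,1,1,1).

Computing H_k = (kernel of ∂_k) / (image of ∂_{k+1}):

  H_0: rank C_0 − rank ∂_1 = 12 − 10 = 2, and the invariant factors of ∂_1 are all 1, so H_0 ≅ Z^2.
  H_1: rank ker ∂_1 − rank ∂_2 = (19 − 10) − 5 = 4, and the invariant factors of ∂_2 are all 1, so H_1 ≅ Z^4.
  H_2: rank ker ∂_2 − rank ∂_3 = (5 − 5) − 0 = 0, and there is no ∂_3, so H_2 ≅ 0.

As a check, the Euler characteristic is 12 − 19 + 5 = -2, which agrees with 2 − 4 + 0 = -2.
(K is a triangulation of the disjoint union of the Möbius band and a wedge of 3 circles.)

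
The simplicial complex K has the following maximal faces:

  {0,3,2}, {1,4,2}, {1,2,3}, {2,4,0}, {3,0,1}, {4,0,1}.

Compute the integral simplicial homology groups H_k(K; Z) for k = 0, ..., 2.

We work with the vertex ordering 0 < 1 < 2 < 3 < 4. The simplices of K, each written with vertices in increasing order, are:

  0-simplices (5): [0], [1], [2], [3], [4]
  1-simplices (9): [0,1], [0,2], [0,3], [0,4], [1,2], [1,3], [1,4], [2,3], [2,4]
  2-simplices (6): [0,1,3], [0,1,4], [0,2,3], [0,2,4], [1,2,3], [1,2,4]

giving chain groups C_0 ≅ Z^5, C_1 ≅ Z^9, C_2 ≅ Z^6.

Boundary ∂_1: C_1 → C_0 sends each edge [p,q] (with p < q) to q − p. For instance
  ∂[1,2] = [2] − [1].
The resulting 5×9 matrix has rank 4, and its Smith normal form has invariant factors (1,1,1,1).

Boundary ∂_2: C_2 → C_1 sends each 2-simplex [p,q,r] to [q,r] − [p,r] + [p,q]. For instance
  ∂[1,2,3] = [2,3] − [1,3] + [1,2],
  ∂[0,1,3] = [1,3] − [0,3] + [0,1].
The 9×6 boundary matrix has rank 5 and Smith normal form diag(1,1,1,1,1).

Now H_k = ker ∂_k / im ∂_{k+1}, so:

  H_0: rank C_0 − rank ∂_1 = 5 − 4 = 1, and the invariant factors of ∂_1 are all 1, so H_0 ≅ Z.
  H_1: rank ker ∂_1 − rank ∂_2 = (9 − 4) − 5 = 0, and the invariant factors of ∂_2 are all 1, so H_1 ≅ 0.
  H_2: rank ker ∂_2 − rank ∂_3 = (6 − 5) − 0 = 1, and there is no ∂_3, so H_2 ≅ Z.

As a check, the Euler characteristic is 5 − 9 + 6 = 2, which agrees with 1 − 0 + 1 = 2.

H_0 ≅ Z,  H_1 = 0,  H_2 ≅ Z.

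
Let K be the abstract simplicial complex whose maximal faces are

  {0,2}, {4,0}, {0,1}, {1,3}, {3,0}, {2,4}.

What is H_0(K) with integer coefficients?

H_0 = Z.

We work with the vertex ordering 0 < 1 < 2 < 3 < 4. The simplices of K, each written with vertices in increasing order, are:

  0-simplices (5): [0], [1], [2], [3], [4]
  1-simplices (6): [0,1], [0,2], [0,3], [0,4], [1,3], [2,4]

Hence C_0 ≅ Z^5, C_1 ≅ Z^6.

∂_1: C_1 → C_0 maps an edge to its endpoints' difference, ∂[p,q] = q − p.
This gives a 5×6 integer matrix of rank 4; reducing to Smith normal form yields diagonal entries (1,1,1,1).

From H_k ≅ ker(∂_k) / im(∂_{k+1}) we obtain:

  H_0: rank C_0 − rank ∂_1 = 5 − 4 = 1, and the invariant factors of ∂_1 are all 1, so H_0 ≅ Z.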